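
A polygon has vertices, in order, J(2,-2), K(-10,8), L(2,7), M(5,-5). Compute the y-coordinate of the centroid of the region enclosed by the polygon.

Apply Gauss's area formula. First the cross-terms c_i = x_i·y_{i+1} − x_{i+1}·y_i:
  -4, -86, -45, 0  ⇒  2A = -135, A = -67.5.
Then Σ (y_i + y_{i+1})·c_i = -1404, so ȳ = -1404 / (6·(-67.5)) = 52/15.

52/15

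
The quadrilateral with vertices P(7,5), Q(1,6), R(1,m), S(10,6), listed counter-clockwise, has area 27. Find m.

The doubled signed area Σ (x_i y_{i+1} − x_{i+1} y_i) is linear in m.
With m=0 it equals 45; the coefficient of m is -9 (from the two edges through R).
So -9·m + 45 = 2·27 = 54 ⇒ m = -1.

-1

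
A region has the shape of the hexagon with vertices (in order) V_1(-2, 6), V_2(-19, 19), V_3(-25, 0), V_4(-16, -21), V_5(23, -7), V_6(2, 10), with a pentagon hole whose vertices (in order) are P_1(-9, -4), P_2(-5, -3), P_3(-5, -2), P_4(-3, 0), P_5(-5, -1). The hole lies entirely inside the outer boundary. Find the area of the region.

968.5

Outer boundary:
Cross-terms: 76, 475, 525, 595, 244, 32  ⇒  Σ = 1947
Area = |Σ|/2 = 973.5.
Hole:
P_1→P_2: (-9)(-3) − (-5)(-4) = 7
P_2→P_3: (-5)(-2) − (-5)(-3) = -5
P_3→P_4: (-5)(0) − (-3)(-2) = -6
P_4→P_5: (-3)(-1) − (-5)(0) = 3
P_5→P_1: (-5)(-4) − (-9)(-1) = 11
Σ = 10
Area = |Σ|/2 = 5.
Net area = 973.5 − 5 = 968.5.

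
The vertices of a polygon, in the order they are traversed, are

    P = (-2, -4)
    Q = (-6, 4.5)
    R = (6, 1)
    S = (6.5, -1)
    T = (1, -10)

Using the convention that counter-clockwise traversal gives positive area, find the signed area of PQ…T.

-83.25

P→Q: (-2)(4.5) − (-6)(-4) = -33
Q→R: (-6)(1) − (6)(4.5) = -33
R→S: (6)(-1) − (6.5)(1) = -12.5
S→T: (6.5)(-10) − (1)(-1) = -64
T→P: (1)(-4) − (-2)(-10) = -24
Σ = -166.5
Signed area = Σ/2 = -83.25 (negative ⇒ clockwise traversal).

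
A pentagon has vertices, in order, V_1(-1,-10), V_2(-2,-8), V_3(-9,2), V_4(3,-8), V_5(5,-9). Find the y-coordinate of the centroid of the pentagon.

Apply Gauss's area formula. First the cross-terms c_i = x_i·y_{i+1} − x_{i+1}·y_i:
  -12, -76, 66, 13, -59  ⇒  2A = -68, A = -34.
Then Σ (y_i + y_{i+1})·c_i = 1176, so ȳ = 1176 / (6·(-34)) = -98/17.

-98/17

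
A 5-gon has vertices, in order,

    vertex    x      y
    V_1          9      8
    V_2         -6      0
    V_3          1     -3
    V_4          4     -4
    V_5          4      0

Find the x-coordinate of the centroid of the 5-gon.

319/183

Apply the shoelace (surveyor's) formula. First the cross-terms c_i = x_i·y_{i+1} − x_{i+1}·y_i:
  48, 18, 8, 16, 32  ⇒  2A = 122, A = 61.
Then Σ (x_i + x_{i+1})·c_i = 638, so x̄ = 638 / (6·61) = 319/183.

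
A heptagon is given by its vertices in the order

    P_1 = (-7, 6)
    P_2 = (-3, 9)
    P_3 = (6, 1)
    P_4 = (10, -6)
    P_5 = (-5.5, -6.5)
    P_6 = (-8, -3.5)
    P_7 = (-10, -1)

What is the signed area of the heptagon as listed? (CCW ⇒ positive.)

Σ = (-45) + (-57) + (-46) + (-98) + (-32.75) + (-27) + (-67) = -372.75
Signed area = Σ/2 = -186.375 (negative ⇒ clockwise traversal).

-186.375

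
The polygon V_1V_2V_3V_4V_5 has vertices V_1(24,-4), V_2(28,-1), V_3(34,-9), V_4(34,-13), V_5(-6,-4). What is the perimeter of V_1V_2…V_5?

|V_1V_2| = √((4)² + (3)²) = √25 = 5
|V_2V_3| = √((6)² + (-8)²) = √100 = 10
|V_3V_4| = √((0)² + (-4)²) = √16 = 4
|V_4V_5| = √((-40)² + (9)²) = √1681 = 41
|V_5V_1| = √((30)² + (0)²) = √900 = 30
Perimeter = 5 + 10 + 4 + 41 + 30 = 90.

90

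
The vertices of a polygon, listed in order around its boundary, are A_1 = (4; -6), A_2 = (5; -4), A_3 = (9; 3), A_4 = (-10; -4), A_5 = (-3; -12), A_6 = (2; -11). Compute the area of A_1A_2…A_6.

128

Apply the shoelace formula: 2A = Σ (x_i·y_{i+1} − x_{i+1}·y_i), indices taken mod 6.
A_1→A_2: (4)(-4) − (5)(-6) = 14
A_2→A_3: (5)(3) − (9)(-4) = 51
A_3→A_4: (9)(-4) − (-10)(3) = -6
A_4→A_5: (-10)(-12) − (-3)(-4) = 108
A_5→A_6: (-3)(-11) − (2)(-12) = 57
A_6→A_1: (2)(-6) − (4)(-11) = 32
Σ = 256
Area = |Σ|/2 = 128.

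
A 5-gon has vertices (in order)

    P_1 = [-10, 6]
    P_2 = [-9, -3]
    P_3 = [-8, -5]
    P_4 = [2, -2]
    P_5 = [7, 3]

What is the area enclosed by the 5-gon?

111.5

Apply the shoelace (surveyor's) formula: 2A = Σ (x_i·y_{i+1} − x_{i+1}·y_i), indices taken mod 5.
Σ = (84) + (21) + (26) + (20) + (72) = 223
Area = |Σ|/2 = 111.5.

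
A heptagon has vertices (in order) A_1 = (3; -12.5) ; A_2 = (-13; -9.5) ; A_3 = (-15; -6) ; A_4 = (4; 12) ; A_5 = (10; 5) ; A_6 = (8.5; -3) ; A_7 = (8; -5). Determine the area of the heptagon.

Cross-terms: -191, -64.5, -156, -100, -72.5, -18.5, -85  ⇒  Σ = -687.5
Area = |Σ|/2 = 343.75.

343.75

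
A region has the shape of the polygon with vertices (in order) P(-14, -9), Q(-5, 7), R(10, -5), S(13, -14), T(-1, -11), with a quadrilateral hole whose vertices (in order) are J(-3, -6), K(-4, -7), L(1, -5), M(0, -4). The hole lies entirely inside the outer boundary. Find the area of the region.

278.5

Outer boundary:
Σ = (-143) + (-45) + (-75) + (-157) + (-145) = -565
Area = |Σ|/2 = 282.5.
Hole:
Apply the surveyor's formula: 2A = Σ (x_i·y_{i+1} − x_{i+1}·y_i), indices taken mod 4.
Cross-terms: -3, 27, -4, -12  ⇒  Σ = 8
Area = |Σ|/2 = 4.
Net area = 282.5 − 4 = 278.5.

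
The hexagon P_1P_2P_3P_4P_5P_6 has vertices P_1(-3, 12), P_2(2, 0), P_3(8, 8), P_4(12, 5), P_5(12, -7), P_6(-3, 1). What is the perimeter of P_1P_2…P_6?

|P_1P_2| = √((5)² + (-12)²) = √169 = 13
|P_2P_3| = √((6)² + (8)²) = √100 = 10
|P_3P_4| = √((4)² + (-3)²) = √25 = 5
|P_4P_5| = √((0)² + (-12)²) = √144 = 12
|P_5P_6| = √((-15)² + (8)²) = √289 = 17
|P_6P_1| = √((0)² + (11)²) = √121 = 11
Perimeter = 13 + 10 + 5 + 12 + 17 + 11 = 68.

68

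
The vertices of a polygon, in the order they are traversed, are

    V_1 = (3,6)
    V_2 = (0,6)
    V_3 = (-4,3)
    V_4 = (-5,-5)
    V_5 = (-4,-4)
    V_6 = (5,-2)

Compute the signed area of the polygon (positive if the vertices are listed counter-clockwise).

V_1→V_2: (3)(6) − (0)(6) = 18
V_2→V_3: (0)(3) − (-4)(6) = 24
V_3→V_4: (-4)(-5) − (-5)(3) = 35
V_4→V_5: (-5)(-4) − (-4)(-5) = 0
V_5→V_6: (-4)(-2) − (5)(-4) = 28
V_6→V_1: (5)(6) − (3)(-2) = 36
Σ = 141
Signed area = Σ/2 = 70.5 (positive ⇒ counter-clockwise traversal).

70.5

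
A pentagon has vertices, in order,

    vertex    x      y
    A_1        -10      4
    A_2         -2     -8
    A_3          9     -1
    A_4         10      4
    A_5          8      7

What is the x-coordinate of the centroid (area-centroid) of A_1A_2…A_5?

Apply the shoelace formula. First the cross-terms c_i = x_i·y_{i+1} − x_{i+1}·y_i:
  88, 74, 46, 38, 102  ⇒  2A = 348, A = 174.
Then Σ (x_i + x_{i+1})·c_i = 816, so x̄ = 816 / (6·174) = 68/87.

68/87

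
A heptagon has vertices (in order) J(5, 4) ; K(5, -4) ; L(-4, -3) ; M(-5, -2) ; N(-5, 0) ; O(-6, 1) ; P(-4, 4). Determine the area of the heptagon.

Apply the surveyor's formula: 2A = Σ (x_i·y_{i+1} − x_{i+1}·y_i), indices taken mod 7.
Σ = (-40) + (-31) + (-7) + (-10) + (-5) + (-20) + (-36) = -149
Area = |Σ|/2 = 74.5.

74.5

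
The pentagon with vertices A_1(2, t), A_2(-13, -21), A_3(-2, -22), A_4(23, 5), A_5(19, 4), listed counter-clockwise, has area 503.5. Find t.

Write out the shoelace sum; only the two edges meeting at A_1 involve t:
2·Area = [(19·t − 2·4) + (2·(-21) − (-13)·t)] + 737
       = 32·t + 687 = 1007
⇒ t = 10.

10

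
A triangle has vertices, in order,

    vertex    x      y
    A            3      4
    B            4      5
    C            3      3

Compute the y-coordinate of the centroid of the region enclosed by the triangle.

4

Apply the shoelace formula. First the cross-terms c_i = x_i·y_{i+1} − x_{i+1}·y_i:
  -1, -3, 3  ⇒  2A = -1, A = -0.5.
Then Σ (y_i + y_{i+1})·c_i = -12, so ȳ = -12 / (6·(-0.5)) = 4.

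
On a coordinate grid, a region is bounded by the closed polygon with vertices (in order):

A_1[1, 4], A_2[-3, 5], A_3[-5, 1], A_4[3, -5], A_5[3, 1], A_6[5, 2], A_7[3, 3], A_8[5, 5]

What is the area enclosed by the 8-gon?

Cross-terms: 17, 22, 22, 18, 1, 9, 0, 15  ⇒  Σ = 104
Area = |Σ|/2 = 52.

52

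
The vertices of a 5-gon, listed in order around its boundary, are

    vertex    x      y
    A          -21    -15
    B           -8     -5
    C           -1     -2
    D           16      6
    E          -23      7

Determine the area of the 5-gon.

382

Σ = (-15) + (11) + (26) + (250) + (492) = 764
Area = |Σ|/2 = 382.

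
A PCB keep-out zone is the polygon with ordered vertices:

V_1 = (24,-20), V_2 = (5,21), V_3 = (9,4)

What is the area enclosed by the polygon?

79.5

Apply the shoelace formula: 2A = Σ (x_i·y_{i+1} − x_{i+1}·y_i), indices taken mod 3.
V_1→V_2: (24)(21) − (5)(-20) = 604
V_2→V_3: (5)(4) − (9)(21) = -169
V_3→V_1: (9)(-20) − (24)(4) = -276
Σ = 159
Area = |Σ|/2 = 79.5.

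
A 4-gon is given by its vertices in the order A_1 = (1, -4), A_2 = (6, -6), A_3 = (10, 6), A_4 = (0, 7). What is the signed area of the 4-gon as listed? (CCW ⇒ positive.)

Apply the shoelace (surveyor's) formula: 2A = Σ (x_i·y_{i+1} − x_{i+1}·y_i), indices taken mod 4.
Σ = (18) + (96) + (70) + (-7) = 177
Signed area = Σ/2 = 88.5 (positive ⇒ counter-clockwise traversal).

88.5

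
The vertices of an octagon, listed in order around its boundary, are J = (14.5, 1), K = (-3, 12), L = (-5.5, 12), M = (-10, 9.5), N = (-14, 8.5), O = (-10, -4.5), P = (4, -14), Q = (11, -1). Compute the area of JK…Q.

402.125

Apply Gauss's area formula: 2A = Σ (x_i·y_{i+1} − x_{i+1}·y_i), indices taken mod 8.
J→K: (14.5)(12) − (-3)(1) = 177
K→L: (-3)(12) − (-5.5)(12) = 30
L→M: (-5.5)(9.5) − (-10)(12) = 67.75
M→N: (-10)(8.5) − (-14)(9.5) = 48
N→O: (-14)(-4.5) − (-10)(8.5) = 148
O→P: (-10)(-14) − (4)(-4.5) = 158
P→Q: (4)(-1) − (11)(-14) = 150
Q→J: (11)(1) − (14.5)(-1) = 25.5
Σ = 804.25
Area = |Σ|/2 = 402.125.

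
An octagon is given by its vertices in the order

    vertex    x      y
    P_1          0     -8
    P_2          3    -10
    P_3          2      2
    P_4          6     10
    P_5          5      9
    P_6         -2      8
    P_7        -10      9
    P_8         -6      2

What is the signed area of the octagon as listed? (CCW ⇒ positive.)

Cross-terms: 24, 26, 8, 4, 58, 62, 34, 48  ⇒  Σ = 264
Signed area = Σ/2 = 132 (positive ⇒ counter-clockwise traversal).

132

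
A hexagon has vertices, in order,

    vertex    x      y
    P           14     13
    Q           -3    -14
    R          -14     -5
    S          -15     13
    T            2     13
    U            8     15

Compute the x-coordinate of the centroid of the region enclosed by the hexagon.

-239/83

Apply the shoelace formula. First the cross-terms c_i = x_i·y_{i+1} − x_{i+1}·y_i:
  -157, -181, -257, -221, -74, -106  ⇒  2A = -996, A = -498.
Then Σ (x_i + x_{i+1})·c_i = 8604, so x̄ = 8604 / (6·(-498)) = -239/83.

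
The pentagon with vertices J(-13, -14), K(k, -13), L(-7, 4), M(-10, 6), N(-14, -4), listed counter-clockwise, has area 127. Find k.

-5

Write out the shoelace sum; only the two edges meeting at K involve k:
2·Area = [((-13)·(-13) − k·(-14)) + (k·4 − (-7)·(-13))] + 266
       = 18·k + 344 = 254
⇒ k = -5.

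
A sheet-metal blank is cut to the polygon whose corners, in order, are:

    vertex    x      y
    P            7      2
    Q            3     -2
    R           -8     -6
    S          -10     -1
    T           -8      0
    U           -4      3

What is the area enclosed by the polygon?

Σ = (-20) + (-34) + (-52) + (-8) + (-24) + (-29) = -167
Area = |Σ|/2 = 83.5.

83.5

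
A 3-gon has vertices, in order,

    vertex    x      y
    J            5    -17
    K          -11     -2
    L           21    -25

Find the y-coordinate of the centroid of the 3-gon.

-44/3

Apply the surveyor's formula. First the cross-terms c_i = x_i·y_{i+1} − x_{i+1}·y_i:
  -197, 317, -232  ⇒  2A = -112, A = -56.
Then Σ (y_i + y_{i+1})·c_i = 4928, so ȳ = 4928 / (6·(-56)) = -44/3.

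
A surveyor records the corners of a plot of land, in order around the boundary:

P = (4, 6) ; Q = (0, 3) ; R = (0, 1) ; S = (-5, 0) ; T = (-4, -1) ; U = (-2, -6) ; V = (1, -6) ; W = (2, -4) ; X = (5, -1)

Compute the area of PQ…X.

Apply the shoelace formula: 2A = Σ (x_i·y_{i+1} − x_{i+1}·y_i), indices taken mod 9.
Σ = (12) + (0) + (5) + (5) + (22) + (18) + (8) + (18) + (34) = 122
Area = |Σ|/2 = 61.

61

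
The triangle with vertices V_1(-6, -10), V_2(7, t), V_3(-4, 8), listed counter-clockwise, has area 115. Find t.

The doubled signed area Σ (x_i y_{i+1} − x_{i+1} y_i) is linear in t.
With t=0 it equals 214; the coefficient of t is -2 (from the two edges through V_2).
So -2·t + 214 = 2·115 = 230 ⇒ t = -8.

-8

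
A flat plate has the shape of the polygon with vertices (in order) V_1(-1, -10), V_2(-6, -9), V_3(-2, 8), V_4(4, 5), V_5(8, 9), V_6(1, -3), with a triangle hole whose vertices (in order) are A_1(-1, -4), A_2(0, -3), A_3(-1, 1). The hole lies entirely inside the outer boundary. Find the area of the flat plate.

102

Outer boundary:
Cross-terms: -51, -66, -42, -4, -33, -13  ⇒  Σ = -209
Area = |Σ|/2 = 104.5.
Hole:
A_1→A_2: (-1)(-3) − (0)(-4) = 3
A_2→A_3: (0)(1) − (-1)(-3) = -3
A_3→A_1: (-1)(-4) − (-1)(1) = 5
Σ = 5
Area = |Σ|/2 = 2.5.
Net area = 104.5 − 2.5 = 102.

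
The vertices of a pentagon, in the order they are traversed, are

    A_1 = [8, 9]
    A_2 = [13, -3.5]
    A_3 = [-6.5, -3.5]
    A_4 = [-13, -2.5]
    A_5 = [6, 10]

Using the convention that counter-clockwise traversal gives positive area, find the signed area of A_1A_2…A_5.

-191.75

Apply the shoelace (surveyor's) formula: 2A = Σ (x_i·y_{i+1} − x_{i+1}·y_i), indices taken mod 5.
Σ = (-145) + (-68.25) + (-29.25) + (-115) + (-26) = -383.5
Signed area = Σ/2 = -191.75 (negative ⇒ clockwise traversal).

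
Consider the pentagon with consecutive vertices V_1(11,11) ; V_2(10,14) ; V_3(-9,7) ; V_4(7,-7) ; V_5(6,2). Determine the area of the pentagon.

177

Apply the shoelace formula: 2A = Σ (x_i·y_{i+1} − x_{i+1}·y_i), indices taken mod 5.
Σ = (44) + (196) + (14) + (56) + (44) = 354
Area = |Σ|/2 = 177.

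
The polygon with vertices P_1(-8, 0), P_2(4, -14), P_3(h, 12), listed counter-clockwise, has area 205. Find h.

11

The doubled signed area Σ (x_i y_{i+1} − x_{i+1} y_i) is linear in h.
With h=0 it equals 256; the coefficient of h is 14 (from the two edges through P_3).
So 14·h + 256 = 2·205 = 410 ⇒ h = 11.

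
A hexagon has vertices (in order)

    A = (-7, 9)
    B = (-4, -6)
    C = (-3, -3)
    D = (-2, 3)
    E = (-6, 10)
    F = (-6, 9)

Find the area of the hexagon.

35

Apply Gauss's area formula: 2A = Σ (x_i·y_{i+1} − x_{i+1}·y_i), indices taken mod 6.
Σ = (78) + (-6) + (-15) + (-2) + (6) + (9) = 70
Area = |Σ|/2 = 35.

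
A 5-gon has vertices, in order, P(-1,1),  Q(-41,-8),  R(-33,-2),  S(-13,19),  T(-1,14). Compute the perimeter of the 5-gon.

106

|PQ| = √((-40)² + (-9)²) = √1681 = 41
|QR| = √((8)² + (6)²) = √100 = 10
|RS| = √((20)² + (21)²) = √841 = 29
|ST| = √((12)² + (-5)²) = √169 = 13
|TP| = √((0)² + (-13)²) = √169 = 13
Perimeter = 41 + 10 + 29 + 13 + 13 = 106.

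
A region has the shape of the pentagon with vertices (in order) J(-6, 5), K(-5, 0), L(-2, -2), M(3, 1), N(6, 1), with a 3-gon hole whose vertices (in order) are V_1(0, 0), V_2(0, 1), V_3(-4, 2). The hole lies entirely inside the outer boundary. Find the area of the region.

Outer boundary:
Apply the surveyor's formula: 2A = Σ (x_i·y_{i+1} − x_{i+1}·y_i), indices taken mod 5.
Σ = (25) + (10) + (4) + (-3) + (36) = 72
Area = |Σ|/2 = 36.
Hole:
Σ = (0) + (4) + (0) = 4
Area = |Σ|/2 = 2.
Net area = 36 − 2 = 34.

34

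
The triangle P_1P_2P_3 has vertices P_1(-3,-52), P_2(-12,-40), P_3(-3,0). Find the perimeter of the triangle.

|P_1P_2| = √((-9)² + (12)²) = √225 = 15
|P_2P_3| = √((9)² + (40)²) = √1681 = 41
|P_3P_1| = √((0)² + (-52)²) = √2704 = 52
Perimeter = 15 + 41 + 52 = 108.

108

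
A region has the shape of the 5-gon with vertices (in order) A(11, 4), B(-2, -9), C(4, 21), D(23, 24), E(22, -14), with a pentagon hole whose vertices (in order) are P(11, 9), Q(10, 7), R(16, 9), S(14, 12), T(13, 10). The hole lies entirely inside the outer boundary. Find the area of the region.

Outer boundary:
Apply the shoelace (surveyor's) formula: 2A = Σ (x_i·y_{i+1} − x_{i+1}·y_i), indices taken mod 5.
Cross-terms: -91, -6, -387, -850, 242  ⇒  Σ = -1092
Area = |Σ|/2 = 546.
Hole:
Apply the shoelace formula: 2A = Σ (x_i·y_{i+1} − x_{i+1}·y_i), indices taken mod 5.
Σ = (-13) + (-22) + (66) + (-16) + (7) = 22
Area = |Σ|/2 = 11.
Net area = 546 − 11 = 535.

535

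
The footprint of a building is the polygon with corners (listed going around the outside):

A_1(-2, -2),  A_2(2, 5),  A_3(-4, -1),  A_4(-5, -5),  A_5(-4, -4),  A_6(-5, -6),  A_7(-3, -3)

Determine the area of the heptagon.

14

Apply Gauss's area formula: 2A = Σ (x_i·y_{i+1} − x_{i+1}·y_i), indices taken mod 7.
A_1→A_2: (-2)(5) − (2)(-2) = -6
A_2→A_3: (2)(-1) − (-4)(5) = 18
A_3→A_4: (-4)(-5) − (-5)(-1) = 15
A_4→A_5: (-5)(-4) − (-4)(-5) = 0
A_5→A_6: (-4)(-6) − (-5)(-4) = 4
A_6→A_7: (-5)(-3) − (-3)(-6) = -3
A_7→A_1: (-3)(-2) − (-2)(-3) = 0
Σ = 28
Area = |Σ|/2 = 14.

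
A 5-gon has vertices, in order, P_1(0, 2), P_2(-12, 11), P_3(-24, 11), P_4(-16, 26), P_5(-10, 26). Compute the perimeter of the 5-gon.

76

|P_1P_2| = √((-12)² + (9)²) = √225 = 15
|P_2P_3| = √((-12)² + (0)²) = √144 = 12
|P_3P_4| = √((8)² + (15)²) = √289 = 17
|P_4P_5| = √((6)² + (0)²) = √36 = 6
|P_5P_1| = √((10)² + (-24)²) = √676 = 26
Perimeter = 15 + 12 + 17 + 6 + 26 = 76.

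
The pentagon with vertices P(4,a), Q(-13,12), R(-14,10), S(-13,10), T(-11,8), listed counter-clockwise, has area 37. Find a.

Write out the shoelace sum; only the two edges meeting at P involve a:
2·Area = [((-11)·a − 4·8) + (4·12 − (-13)·a)] + 34
       = 2·a + 50 = 74
⇒ a = 12.

12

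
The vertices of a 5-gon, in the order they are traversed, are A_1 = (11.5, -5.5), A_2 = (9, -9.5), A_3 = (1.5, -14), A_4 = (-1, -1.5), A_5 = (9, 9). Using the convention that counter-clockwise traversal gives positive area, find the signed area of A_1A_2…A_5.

-168.125

Σ = (-59.75) + (-111.75) + (-16.25) + (4.5) + (-153) = -336.25
Signed area = Σ/2 = -168.125 (negative ⇒ clockwise traversal).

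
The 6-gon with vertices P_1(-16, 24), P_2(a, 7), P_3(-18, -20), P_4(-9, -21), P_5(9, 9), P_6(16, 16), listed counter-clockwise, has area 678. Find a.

-9

Write out the shoelace sum; only the two edges meeting at P_2 involve a:
2·Area = [((-16)·7 − a·24) + (a·(-20) − (-18)·7)] + 946
       = -44·a + 960 = 1356
⇒ a = -9.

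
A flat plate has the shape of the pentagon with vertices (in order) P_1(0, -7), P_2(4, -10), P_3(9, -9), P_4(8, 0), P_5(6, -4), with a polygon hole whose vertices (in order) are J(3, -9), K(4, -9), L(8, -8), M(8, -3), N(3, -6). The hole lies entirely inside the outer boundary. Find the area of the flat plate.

19.5

Outer boundary:
P_1→P_2: (0)(-10) − (4)(-7) = 28
P_2→P_3: (4)(-9) − (9)(-10) = 54
P_3→P_4: (9)(0) − (8)(-9) = 72
P_4→P_5: (8)(-4) − (6)(0) = -32
P_5→P_1: (6)(-7) − (0)(-4) = -42
Σ = 80
Area = |Σ|/2 = 40.
Hole:
Apply Gauss's area formula: 2A = Σ (x_i·y_{i+1} − x_{i+1}·y_i), indices taken mod 5.
Σ = (9) + (40) + (40) + (-39) + (-9) = 41
Area = |Σ|/2 = 20.5.
Net area = 40 − 20.5 = 19.5.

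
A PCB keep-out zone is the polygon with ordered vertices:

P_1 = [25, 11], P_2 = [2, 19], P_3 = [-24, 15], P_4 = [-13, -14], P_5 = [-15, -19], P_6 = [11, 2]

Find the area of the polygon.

Σ = (453) + (486) + (531) + (37) + (179) + (71) = 1757
Area = |Σ|/2 = 878.5.

878.5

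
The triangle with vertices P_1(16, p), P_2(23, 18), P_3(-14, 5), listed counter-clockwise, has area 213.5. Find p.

The doubled signed area Σ (x_i y_{i+1} − x_{i+1} y_i) is linear in p.
With p=0 it equals 575; the coefficient of p is -37 (from the two edges through P_1).
So -37·p + 575 = 2·213.5 = 427 ⇒ p = 4.

4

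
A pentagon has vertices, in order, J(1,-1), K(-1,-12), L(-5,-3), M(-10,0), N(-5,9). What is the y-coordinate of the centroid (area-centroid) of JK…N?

-136/291

Apply Gauss's area formula. First the cross-terms c_i = x_i·y_{i+1} − x_{i+1}·y_i:
  -13, -57, -30, -90, -4  ⇒  2A = -194, A = -97.
Then Σ (y_i + y_{i+1})·c_i = 272, so ȳ = 272 / (6·(-97)) = -136/291.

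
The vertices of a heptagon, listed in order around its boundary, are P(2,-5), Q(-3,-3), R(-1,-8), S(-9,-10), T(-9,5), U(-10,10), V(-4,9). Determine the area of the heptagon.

142.5

Cross-terms: -21, 21, -62, -135, -40, -50, 2  ⇒  Σ = -285
Area = |Σ|/2 = 142.5.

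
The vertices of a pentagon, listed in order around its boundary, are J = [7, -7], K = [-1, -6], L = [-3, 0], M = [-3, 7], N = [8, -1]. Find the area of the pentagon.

J→K: (7)(-6) − (-1)(-7) = -49
K→L: (-1)(0) − (-3)(-6) = -18
L→M: (-3)(7) − (-3)(0) = -21
M→N: (-3)(-1) − (8)(7) = -53
N→J: (8)(-7) − (7)(-1) = -49
Σ = -190
Area = |Σ|/2 = 95.

95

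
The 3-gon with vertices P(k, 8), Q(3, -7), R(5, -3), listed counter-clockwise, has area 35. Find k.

-7

The doubled signed area Σ (x_i y_{i+1} − x_{i+1} y_i) is linear in k.
With k=0 it equals 42; the coefficient of k is -4 (from the two edges through P).
So -4·k + 42 = 2·35 = 70 ⇒ k = -7.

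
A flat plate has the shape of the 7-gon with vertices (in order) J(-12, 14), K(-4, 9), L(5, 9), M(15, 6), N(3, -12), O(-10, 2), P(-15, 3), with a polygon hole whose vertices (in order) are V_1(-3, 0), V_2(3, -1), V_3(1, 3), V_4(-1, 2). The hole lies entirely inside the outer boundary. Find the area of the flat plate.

350

Outer boundary:
Apply the shoelace (surveyor's) formula: 2A = Σ (x_i·y_{i+1} − x_{i+1}·y_i), indices taken mod 7.
J→K: (-12)(9) − (-4)(14) = -52
K→L: (-4)(9) − (5)(9) = -81
L→M: (5)(6) − (15)(9) = -105
M→N: (15)(-12) − (3)(6) = -198
N→O: (3)(2) − (-10)(-12) = -114
O→P: (-10)(3) − (-15)(2) = 0
P→J: (-15)(14) − (-12)(3) = -174
Σ = -724
Area = |Σ|/2 = 362.
Hole:
Apply Gauss's area formula: 2A = Σ (x_i·y_{i+1} − x_{i+1}·y_i), indices taken mod 4.
Cross-terms: 3, 10, 5, 6  ⇒  Σ = 24
Area = |Σ|/2 = 12.
Net area = 362 − 12 = 350.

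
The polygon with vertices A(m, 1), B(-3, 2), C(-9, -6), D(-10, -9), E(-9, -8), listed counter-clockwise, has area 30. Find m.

Write out the shoelace sum; only the two edges meeting at A involve m:
2·Area = [((-9)·1 − m·(-8)) + (m·2 − (-3)·1)] + 56
       = 10·m + 50 = 60
⇒ m = 1.

1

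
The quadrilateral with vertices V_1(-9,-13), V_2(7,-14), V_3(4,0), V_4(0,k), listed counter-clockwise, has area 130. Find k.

The doubled signed area Σ (x_i y_{i+1} − x_{i+1} y_i) is linear in k.
With k=0 it equals 273; the coefficient of k is 13 (from the two edges through V_4).
So 13·k + 273 = 2·130 = 260 ⇒ k = -1.

-1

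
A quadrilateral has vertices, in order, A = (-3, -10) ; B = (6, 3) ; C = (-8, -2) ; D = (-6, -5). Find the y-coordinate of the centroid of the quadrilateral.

-152/51

Apply the shoelace formula. First the cross-terms c_i = x_i·y_{i+1} − x_{i+1}·y_i:
  51, 12, 28, 45  ⇒  2A = 136, A = 68.
Then Σ (y_i + y_{i+1})·c_i = -1216, so ȳ = -1216 / (6·68) = -152/51.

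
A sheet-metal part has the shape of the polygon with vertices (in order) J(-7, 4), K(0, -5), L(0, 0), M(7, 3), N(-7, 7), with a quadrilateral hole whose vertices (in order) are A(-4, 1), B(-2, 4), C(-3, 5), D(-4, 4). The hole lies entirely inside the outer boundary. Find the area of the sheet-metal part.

Outer boundary:
Apply the surveyor's formula: 2A = Σ (x_i·y_{i+1} − x_{i+1}·y_i), indices taken mod 5.
Σ = (35) + (0) + (0) + (70) + (21) = 126
Area = |Σ|/2 = 63.
Hole:
Apply the shoelace formula: 2A = Σ (x_i·y_{i+1} − x_{i+1}·y_i), indices taken mod 4.
Σ = (-14) + (2) + (8) + (12) = 8
Area = |Σ|/2 = 4.
Net area = 63 − 4 = 59.

59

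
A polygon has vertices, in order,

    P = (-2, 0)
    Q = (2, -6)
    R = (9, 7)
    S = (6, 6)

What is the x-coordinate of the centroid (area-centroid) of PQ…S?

122/39

Apply the shoelace (surveyor's) formula. First the cross-terms c_i = x_i·y_{i+1} − x_{i+1}·y_i:
  12, 68, 12, 12  ⇒  2A = 104, A = 52.
Then Σ (x_i + x_{i+1})·c_i = 976, so x̄ = 976 / (6·52) = 122/39.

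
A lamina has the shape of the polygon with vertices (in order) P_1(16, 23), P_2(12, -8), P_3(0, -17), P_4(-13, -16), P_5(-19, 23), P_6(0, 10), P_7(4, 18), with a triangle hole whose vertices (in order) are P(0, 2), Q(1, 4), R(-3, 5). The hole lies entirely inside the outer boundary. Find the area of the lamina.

Outer boundary:
Apply the shoelace (surveyor's) formula: 2A = Σ (x_i·y_{i+1} − x_{i+1}·y_i), indices taken mod 7.
P_1→P_2: (16)(-8) − (12)(23) = -404
P_2→P_3: (12)(-17) − (0)(-8) = -204
P_3→P_4: (0)(-16) − (-13)(-17) = -221
P_4→P_5: (-13)(23) − (-19)(-16) = -603
P_5→P_6: (-19)(10) − (0)(23) = -190
P_6→P_7: (0)(18) − (4)(10) = -40
P_7→P_1: (4)(23) − (16)(18) = -196
Σ = -1858
Area = |Σ|/2 = 929.
Hole:
Apply the surveyor's formula: 2A = Σ (x_i·y_{i+1} − x_{i+1}·y_i), indices taken mod 3.
Σ = (-2) + (17) + (-6) = 9
Area = |Σ|/2 = 4.5.
Net area = 929 − 4.5 = 924.5.

924.5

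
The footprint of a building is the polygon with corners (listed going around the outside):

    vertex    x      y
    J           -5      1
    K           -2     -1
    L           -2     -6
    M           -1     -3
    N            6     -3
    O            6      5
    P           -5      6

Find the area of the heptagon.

Σ = (7) + (10) + (0) + (21) + (48) + (61) + (25) = 172
Area = |Σ|/2 = 86.

86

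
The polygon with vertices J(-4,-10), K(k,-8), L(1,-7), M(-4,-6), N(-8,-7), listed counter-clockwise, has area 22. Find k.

The doubled signed area Σ (x_i y_{i+1} − x_{i+1} y_i) is linear in k.
With k=0 it equals 38; the coefficient of k is 3 (from the two edges through K).
So 3·k + 38 = 2·22 = 44 ⇒ k = 2.

2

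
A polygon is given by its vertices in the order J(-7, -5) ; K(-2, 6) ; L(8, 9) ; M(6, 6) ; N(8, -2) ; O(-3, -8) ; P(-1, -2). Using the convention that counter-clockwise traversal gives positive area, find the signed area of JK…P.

-132.5

Apply the surveyor's formula: 2A = Σ (x_i·y_{i+1} − x_{i+1}·y_i), indices taken mod 7.
Σ = (-52) + (-66) + (-6) + (-60) + (-70) + (-2) + (-9) = -265
Signed area = Σ/2 = -132.5 (negative ⇒ clockwise traversal).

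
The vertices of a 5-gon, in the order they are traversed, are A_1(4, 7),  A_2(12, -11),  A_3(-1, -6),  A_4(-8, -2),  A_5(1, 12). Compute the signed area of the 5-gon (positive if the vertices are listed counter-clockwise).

-196

Apply the shoelace formula: 2A = Σ (x_i·y_{i+1} − x_{i+1}·y_i), indices taken mod 5.
Σ = (-128) + (-83) + (-46) + (-94) + (-41) = -392
Signed area = Σ/2 = -196 (negative ⇒ clockwise traversal).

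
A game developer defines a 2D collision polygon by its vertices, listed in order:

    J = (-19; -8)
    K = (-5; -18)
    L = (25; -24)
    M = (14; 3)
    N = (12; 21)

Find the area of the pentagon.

922

Apply the shoelace formula: 2A = Σ (x_i·y_{i+1} − x_{i+1}·y_i), indices taken mod 5.
Cross-terms: 302, 570, 411, 258, 303  ⇒  Σ = 1844
Area = |Σ|/2 = 922.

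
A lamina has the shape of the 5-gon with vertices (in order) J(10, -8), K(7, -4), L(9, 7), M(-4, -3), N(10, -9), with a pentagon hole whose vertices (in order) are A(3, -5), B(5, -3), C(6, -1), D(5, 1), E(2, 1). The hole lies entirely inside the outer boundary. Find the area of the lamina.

74

Outer boundary:
Apply the shoelace formula: 2A = Σ (x_i·y_{i+1} − x_{i+1}·y_i), indices taken mod 5.
Σ = (16) + (85) + (1) + (66) + (10) = 178
Area = |Σ|/2 = 89.
Hole:
Apply the surveyor's formula: 2A = Σ (x_i·y_{i+1} − x_{i+1}·y_i), indices taken mod 5.
A→B: (3)(-3) − (5)(-5) = 16
B→C: (5)(-1) − (6)(-3) = 13
C→D: (6)(1) − (5)(-1) = 11
D→E: (5)(1) − (2)(1) = 3
E→A: (2)(-5) − (3)(1) = -13
Σ = 30
Area = |Σ|/2 = 15.
Net area = 89 − 15 = 74.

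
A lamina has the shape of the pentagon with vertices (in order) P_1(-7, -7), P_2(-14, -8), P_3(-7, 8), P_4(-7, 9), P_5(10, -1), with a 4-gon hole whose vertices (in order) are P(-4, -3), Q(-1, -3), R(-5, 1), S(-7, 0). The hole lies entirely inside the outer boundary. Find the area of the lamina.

Outer boundary:
Apply the surveyor's formula: 2A = Σ (x_i·y_{i+1} − x_{i+1}·y_i), indices taken mod 5.
Σ = (-42) + (-168) + (-7) + (-83) + (-77) = -377
Area = |Σ|/2 = 188.5.
Hole:
P→Q: (-4)(-3) − (-1)(-3) = 9
Q→R: (-1)(1) − (-5)(-3) = -16
R→S: (-5)(0) − (-7)(1) = 7
S→P: (-7)(-3) − (-4)(0) = 21
Σ = 21
Area = |Σ|/2 = 10.5.
Net area = 188.5 − 10.5 = 178.

178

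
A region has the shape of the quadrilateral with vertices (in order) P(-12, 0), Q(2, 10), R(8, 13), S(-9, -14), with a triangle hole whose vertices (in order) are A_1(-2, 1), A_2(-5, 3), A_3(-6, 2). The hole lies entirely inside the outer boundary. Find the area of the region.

166

Outer boundary:
P→Q: (-12)(10) − (2)(0) = -120
Q→R: (2)(13) − (8)(10) = -54
R→S: (8)(-14) − (-9)(13) = 5
S→P: (-9)(0) − (-12)(-14) = -168
Σ = -337
Area = |Σ|/2 = 168.5.
Hole:
Apply Gauss's area formula: 2A = Σ (x_i·y_{i+1} − x_{i+1}·y_i), indices taken mod 3.
Σ = (-1) + (8) + (-2) = 5
Area = |Σ|/2 = 2.5.
Net area = 168.5 − 2.5 = 166.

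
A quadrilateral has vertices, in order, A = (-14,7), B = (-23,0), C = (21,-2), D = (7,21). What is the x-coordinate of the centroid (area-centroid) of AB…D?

286/201

Apply the surveyor's formula. First the cross-terms c_i = x_i·y_{i+1} − x_{i+1}·y_i:
  161, 46, 455, 343  ⇒  2A = 1005, A = 502.5.
Then Σ (x_i + x_{i+1})·c_i = 4290, so x̄ = 4290 / (6·502.5) = 286/201.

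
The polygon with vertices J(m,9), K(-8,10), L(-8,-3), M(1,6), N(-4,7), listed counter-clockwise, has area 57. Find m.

-4

Write out the shoelace sum; only the two edges meeting at J involve m:
2·Area = [((-4)·9 − m·7) + (m·10 − (-8)·9)] + 90
       = 3·m + 126 = 114
⇒ m = -4.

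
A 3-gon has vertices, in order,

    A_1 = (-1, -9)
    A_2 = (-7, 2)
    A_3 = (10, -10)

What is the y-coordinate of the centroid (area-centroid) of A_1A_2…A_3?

-17/3

Apply the shoelace (surveyor's) formula. First the cross-terms c_i = x_i·y_{i+1} − x_{i+1}·y_i:
  -65, 50, -100  ⇒  2A = -115, A = -57.5.
Then Σ (y_i + y_{i+1})·c_i = 1955, so ȳ = 1955 / (6·(-57.5)) = -17/3.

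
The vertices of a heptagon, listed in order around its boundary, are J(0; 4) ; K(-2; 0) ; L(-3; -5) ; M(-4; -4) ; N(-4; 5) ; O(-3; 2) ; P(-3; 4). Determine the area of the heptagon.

18.5

Apply Gauss's area formula: 2A = Σ (x_i·y_{i+1} − x_{i+1}·y_i), indices taken mod 7.
J→K: (0)(0) − (-2)(4) = 8
K→L: (-2)(-5) − (-3)(0) = 10
L→M: (-3)(-4) − (-4)(-5) = -8
M→N: (-4)(5) − (-4)(-4) = -36
N→O: (-4)(2) − (-3)(5) = 7
O→P: (-3)(4) − (-3)(2) = -6
P→J: (-3)(4) − (0)(4) = -12
Σ = -37
Area = |Σ|/2 = 18.5.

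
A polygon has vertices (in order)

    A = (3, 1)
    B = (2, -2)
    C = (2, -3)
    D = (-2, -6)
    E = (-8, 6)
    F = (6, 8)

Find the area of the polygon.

103

Apply the shoelace formula: 2A = Σ (x_i·y_{i+1} − x_{i+1}·y_i), indices taken mod 6.
Cross-terms: -8, -2, -18, -60, -100, -18  ⇒  Σ = -206
Area = |Σ|/2 = 103.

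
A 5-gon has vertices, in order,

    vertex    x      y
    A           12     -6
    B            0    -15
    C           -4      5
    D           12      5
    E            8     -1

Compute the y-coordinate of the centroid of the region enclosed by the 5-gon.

-151/51

Apply Gauss's area formula. First the cross-terms c_i = x_i·y_{i+1} − x_{i+1}·y_i:
  -180, -60, -80, -52, -36  ⇒  2A = -408, A = -204.
Then Σ (y_i + y_{i+1})·c_i = 3624, so ȳ = 3624 / (6·(-204)) = -151/51.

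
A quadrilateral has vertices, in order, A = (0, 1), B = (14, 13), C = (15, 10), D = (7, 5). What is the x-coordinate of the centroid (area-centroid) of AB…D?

Apply the shoelace formula. First the cross-terms c_i = x_i·y_{i+1} − x_{i+1}·y_i:
  -14, -55, 5, 7  ⇒  2A = -57, A = -28.5.
Then Σ (x_i + x_{i+1})·c_i = -1632, so x̄ = -1632 / (6·(-28.5)) = 544/57.

544/57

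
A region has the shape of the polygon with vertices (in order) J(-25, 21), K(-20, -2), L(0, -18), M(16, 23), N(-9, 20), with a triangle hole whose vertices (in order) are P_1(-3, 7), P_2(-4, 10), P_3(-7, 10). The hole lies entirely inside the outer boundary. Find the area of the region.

Outer boundary:
Apply the shoelace formula: 2A = Σ (x_i·y_{i+1} − x_{i+1}·y_i), indices taken mod 5.
Cross-terms: 470, 360, 288, 527, 311  ⇒  Σ = 1956
Area = |Σ|/2 = 978.
Hole:
Σ = (-2) + (30) + (-19) = 9
Area = |Σ|/2 = 4.5.
Net area = 978 − 4.5 = 973.5.

973.5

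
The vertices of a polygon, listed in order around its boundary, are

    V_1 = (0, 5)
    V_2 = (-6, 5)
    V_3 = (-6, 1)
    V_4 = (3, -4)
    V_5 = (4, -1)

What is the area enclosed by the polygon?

54

Apply the shoelace (surveyor's) formula: 2A = Σ (x_i·y_{i+1} − x_{i+1}·y_i), indices taken mod 5.
Σ = (30) + (24) + (21) + (13) + (20) = 108
Area = |Σ|/2 = 54.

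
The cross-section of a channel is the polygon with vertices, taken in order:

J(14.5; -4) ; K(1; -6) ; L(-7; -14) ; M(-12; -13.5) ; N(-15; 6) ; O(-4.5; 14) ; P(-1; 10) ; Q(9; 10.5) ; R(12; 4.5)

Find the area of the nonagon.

Cross-terms: -83, -56, -73.5, -274.5, -183, -31, -100.5, -85.5, -113.25  ⇒  Σ = -1000.25
Area = |Σ|/2 = 500.125.

500.125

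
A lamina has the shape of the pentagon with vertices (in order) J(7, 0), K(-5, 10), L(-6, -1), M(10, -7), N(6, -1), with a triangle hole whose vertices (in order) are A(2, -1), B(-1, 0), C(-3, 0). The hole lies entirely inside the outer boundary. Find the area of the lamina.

112

Outer boundary:
Cross-terms: 70, 65, 52, 32, 7  ⇒  Σ = 226
Area = |Σ|/2 = 113.
Hole:
Apply Gauss's area formula: 2A = Σ (x_i·y_{i+1} − x_{i+1}·y_i), indices taken mod 3.
Σ = (-1) + (0) + (3) = 2
Area = |Σ|/2 = 1.
Net area = 113 − 1 = 112.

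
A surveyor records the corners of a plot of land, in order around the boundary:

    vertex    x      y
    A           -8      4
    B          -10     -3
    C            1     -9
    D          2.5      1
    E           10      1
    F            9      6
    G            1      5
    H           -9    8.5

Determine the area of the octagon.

Apply the surveyor's formula: 2A = Σ (x_i·y_{i+1} − x_{i+1}·y_i), indices taken mod 8.
Cross-terms: 64, 93, 23.5, -7.5, 51, 39, 53.5, 32  ⇒  Σ = 348.5
Area = |Σ|/2 = 174.25.

174.25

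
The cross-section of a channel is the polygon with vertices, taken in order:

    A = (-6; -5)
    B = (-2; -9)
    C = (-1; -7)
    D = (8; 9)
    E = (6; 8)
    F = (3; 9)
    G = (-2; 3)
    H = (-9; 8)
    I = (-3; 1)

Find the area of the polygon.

105

Cross-terms: 44, 5, 47, 10, 30, 27, 11, 15, 21  ⇒  Σ = 210
Area = |Σ|/2 = 105.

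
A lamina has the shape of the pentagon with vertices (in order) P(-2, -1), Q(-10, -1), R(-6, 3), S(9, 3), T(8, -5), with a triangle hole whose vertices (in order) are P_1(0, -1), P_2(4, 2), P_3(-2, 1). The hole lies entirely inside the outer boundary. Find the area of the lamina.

81

Outer boundary:
Apply the shoelace formula: 2A = Σ (x_i·y_{i+1} − x_{i+1}·y_i), indices taken mod 5.
Σ = (-8) + (-36) + (-45) + (-69) + (-18) = -176
Area = |Σ|/2 = 88.
Hole:
Apply the shoelace formula: 2A = Σ (x_i·y_{i+1} − x_{i+1}·y_i), indices taken mod 3.
Cross-terms: 4, 8, 2  ⇒  Σ = 14
Area = |Σ|/2 = 7.
Net area = 88 − 7 = 81.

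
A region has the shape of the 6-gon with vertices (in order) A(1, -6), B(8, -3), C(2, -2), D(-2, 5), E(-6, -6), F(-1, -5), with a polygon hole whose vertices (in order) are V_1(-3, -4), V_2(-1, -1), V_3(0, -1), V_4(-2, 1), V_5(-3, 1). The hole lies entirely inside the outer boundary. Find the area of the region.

52

Outer boundary:
Apply the shoelace (surveyor's) formula: 2A = Σ (x_i·y_{i+1} − x_{i+1}·y_i), indices taken mod 6.
Cross-terms: 45, -10, 6, 42, 24, 11  ⇒  Σ = 118
Area = |Σ|/2 = 59.
Hole:
Apply the shoelace formula: 2A = Σ (x_i·y_{i+1} − x_{i+1}·y_i), indices taken mod 5.
Σ = (-1) + (1) + (-2) + (1) + (15) = 14
Area = |Σ|/2 = 7.
Net area = 59 − 7 = 52.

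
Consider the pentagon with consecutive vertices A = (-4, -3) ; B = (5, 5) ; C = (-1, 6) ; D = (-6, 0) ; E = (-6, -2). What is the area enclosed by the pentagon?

A→B: (-4)(5) − (5)(-3) = -5
B→C: (5)(6) − (-1)(5) = 35
C→D: (-1)(0) − (-6)(6) = 36
D→E: (-6)(-2) − (-6)(0) = 12
E→A: (-6)(-3) − (-4)(-2) = 10
Σ = 88
Area = |Σ|/2 = 44.

44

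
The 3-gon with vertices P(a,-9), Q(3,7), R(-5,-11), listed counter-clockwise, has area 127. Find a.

The doubled signed area Σ (x_i y_{i+1} − x_{i+1} y_i) is linear in a.
With a=0 it equals 74; the coefficient of a is 18 (from the two edges through P).
So 18·a + 74 = 2·127 = 254 ⇒ a = 10.

10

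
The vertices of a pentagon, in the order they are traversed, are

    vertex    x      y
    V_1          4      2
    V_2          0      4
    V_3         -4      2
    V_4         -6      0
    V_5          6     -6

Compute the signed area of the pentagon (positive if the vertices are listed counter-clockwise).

58

Apply Gauss's area formula: 2A = Σ (x_i·y_{i+1} − x_{i+1}·y_i), indices taken mod 5.
Σ = (16) + (16) + (12) + (36) + (36) = 116
Signed area = Σ/2 = 58 (positive ⇒ counter-clockwise traversal).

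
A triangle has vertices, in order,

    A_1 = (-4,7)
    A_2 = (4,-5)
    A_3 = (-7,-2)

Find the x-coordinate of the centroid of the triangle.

Apply the shoelace formula. First the cross-terms c_i = x_i·y_{i+1} − x_{i+1}·y_i:
  -8, -43, -57  ⇒  2A = -108, A = -54.
Then Σ (x_i + x_{i+1})·c_i = 756, so x̄ = 756 / (6·(-54)) = -7/3.

-7/3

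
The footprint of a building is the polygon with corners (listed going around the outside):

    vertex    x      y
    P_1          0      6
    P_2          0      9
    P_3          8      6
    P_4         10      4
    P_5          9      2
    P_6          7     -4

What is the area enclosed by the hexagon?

62

Apply the surveyor's formula: 2A = Σ (x_i·y_{i+1} − x_{i+1}·y_i), indices taken mod 6.
Cross-terms: 0, -72, -28, -16, -50, 42  ⇒  Σ = -124
Area = |Σ|/2 = 62.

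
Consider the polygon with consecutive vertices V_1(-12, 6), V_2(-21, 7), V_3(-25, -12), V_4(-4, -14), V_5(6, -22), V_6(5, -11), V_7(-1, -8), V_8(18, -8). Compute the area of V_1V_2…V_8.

Apply the surveyor's formula: 2A = Σ (x_i·y_{i+1} − x_{i+1}·y_i), indices taken mod 8.
Cross-terms: 42, 427, 302, 172, 44, -51, 152, 12  ⇒  Σ = 1100
Area = |Σ|/2 = 550.

550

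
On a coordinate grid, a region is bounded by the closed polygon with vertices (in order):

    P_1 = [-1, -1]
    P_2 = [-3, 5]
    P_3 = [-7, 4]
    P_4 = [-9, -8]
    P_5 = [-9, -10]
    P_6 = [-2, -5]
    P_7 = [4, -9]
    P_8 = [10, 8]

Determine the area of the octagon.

154

Apply the shoelace (surveyor's) formula: 2A = Σ (x_i·y_{i+1} − x_{i+1}·y_i), indices taken mod 8.
Σ = (-8) + (23) + (92) + (18) + (25) + (38) + (122) + (-2) = 308
Area = |Σ|/2 = 154.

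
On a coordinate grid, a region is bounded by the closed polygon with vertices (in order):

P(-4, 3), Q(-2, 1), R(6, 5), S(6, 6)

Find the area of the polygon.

Apply Gauss's area formula: 2A = Σ (x_i·y_{i+1} − x_{i+1}·y_i), indices taken mod 4.
Σ = (2) + (-16) + (6) + (42) = 34
Area = |Σ|/2 = 17.

17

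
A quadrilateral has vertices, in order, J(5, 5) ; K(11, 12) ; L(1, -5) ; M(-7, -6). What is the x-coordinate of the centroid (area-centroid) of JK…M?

13/9

Apply the shoelace (surveyor's) formula. First the cross-terms c_i = x_i·y_{i+1} − x_{i+1}·y_i:
  5, -67, -41, -5  ⇒  2A = -108, A = -54.
Then Σ (x_i + x_{i+1})·c_i = -468, so x̄ = -468 / (6·(-54)) = 13/9.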